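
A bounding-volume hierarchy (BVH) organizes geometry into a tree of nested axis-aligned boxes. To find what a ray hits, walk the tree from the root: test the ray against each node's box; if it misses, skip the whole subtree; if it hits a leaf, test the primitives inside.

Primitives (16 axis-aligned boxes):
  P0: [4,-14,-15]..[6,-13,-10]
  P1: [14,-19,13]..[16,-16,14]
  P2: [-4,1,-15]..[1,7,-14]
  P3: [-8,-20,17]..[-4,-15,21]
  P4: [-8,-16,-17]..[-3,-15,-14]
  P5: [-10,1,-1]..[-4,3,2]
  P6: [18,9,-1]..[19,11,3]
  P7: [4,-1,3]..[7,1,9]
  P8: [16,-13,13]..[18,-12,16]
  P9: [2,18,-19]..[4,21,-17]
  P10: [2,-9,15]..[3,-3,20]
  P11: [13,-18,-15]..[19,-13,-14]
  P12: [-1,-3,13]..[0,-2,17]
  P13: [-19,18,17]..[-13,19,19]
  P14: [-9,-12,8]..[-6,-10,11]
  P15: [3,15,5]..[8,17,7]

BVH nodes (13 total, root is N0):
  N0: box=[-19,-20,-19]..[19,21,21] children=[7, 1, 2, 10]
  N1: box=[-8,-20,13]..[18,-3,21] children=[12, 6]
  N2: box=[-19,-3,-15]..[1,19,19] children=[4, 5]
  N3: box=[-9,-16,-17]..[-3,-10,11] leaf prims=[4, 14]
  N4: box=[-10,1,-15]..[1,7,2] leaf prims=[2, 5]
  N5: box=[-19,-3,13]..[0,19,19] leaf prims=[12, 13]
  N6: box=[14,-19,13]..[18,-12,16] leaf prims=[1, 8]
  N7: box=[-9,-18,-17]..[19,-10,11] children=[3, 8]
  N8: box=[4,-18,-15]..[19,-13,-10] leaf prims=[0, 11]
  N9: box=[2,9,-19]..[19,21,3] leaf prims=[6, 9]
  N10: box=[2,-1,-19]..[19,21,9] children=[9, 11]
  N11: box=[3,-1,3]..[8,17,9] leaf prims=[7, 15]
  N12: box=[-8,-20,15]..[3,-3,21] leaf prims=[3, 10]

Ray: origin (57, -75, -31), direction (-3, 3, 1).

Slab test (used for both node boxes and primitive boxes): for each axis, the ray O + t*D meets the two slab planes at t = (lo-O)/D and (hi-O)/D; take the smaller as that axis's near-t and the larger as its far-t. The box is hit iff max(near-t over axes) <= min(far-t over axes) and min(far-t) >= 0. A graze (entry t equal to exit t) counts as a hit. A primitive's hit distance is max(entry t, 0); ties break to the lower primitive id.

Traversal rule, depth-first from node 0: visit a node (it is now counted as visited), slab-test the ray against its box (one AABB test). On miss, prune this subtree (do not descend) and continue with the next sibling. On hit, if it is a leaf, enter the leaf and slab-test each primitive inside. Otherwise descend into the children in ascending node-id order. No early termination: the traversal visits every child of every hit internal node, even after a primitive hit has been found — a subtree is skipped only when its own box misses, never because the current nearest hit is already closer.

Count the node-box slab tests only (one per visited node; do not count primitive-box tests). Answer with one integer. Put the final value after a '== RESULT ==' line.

Traverse from the root:
N0 x:[38/3,76/3] y:[55/3,32] z:[12,52] -> hit [55/3,76/3], descend [1, 2, 7, 10]
  N1 x:[13,65/3] y:[55/3,24] z:[44,52] -> miss, prune
  N2 x:[56/3,76/3] y:[24,94/3] z:[16,50] -> hit [24,76/3], descend [4, 5]
    N4 x:[56/3,67/3] y:[76/3,82/3] z:[16,33] -> miss, prune
    N5 x:[19,76/3] y:[24,94/3] z:[44,50] -> miss, prune
  N7 x:[38/3,22] y:[19,65/3] z:[14,42] -> hit [19,65/3], descend [3, 8]
    N3 x:[20,22] y:[59/3,65/3] z:[14,42] -> hit [20,65/3] leaf, test {P4(miss), P14(miss)}
    N8 x:[38/3,53/3] y:[19,62/3] z:[16,21] -> miss, prune
  N10 x:[38/3,55/3] y:[74/3,32] z:[12,40] -> miss, prune

Visited [0, 1, 2, 4, 5, 7, 3, 8, 10]. Tests: 9 box, 1 leaf. Nearest: miss.

== RESULT ==
9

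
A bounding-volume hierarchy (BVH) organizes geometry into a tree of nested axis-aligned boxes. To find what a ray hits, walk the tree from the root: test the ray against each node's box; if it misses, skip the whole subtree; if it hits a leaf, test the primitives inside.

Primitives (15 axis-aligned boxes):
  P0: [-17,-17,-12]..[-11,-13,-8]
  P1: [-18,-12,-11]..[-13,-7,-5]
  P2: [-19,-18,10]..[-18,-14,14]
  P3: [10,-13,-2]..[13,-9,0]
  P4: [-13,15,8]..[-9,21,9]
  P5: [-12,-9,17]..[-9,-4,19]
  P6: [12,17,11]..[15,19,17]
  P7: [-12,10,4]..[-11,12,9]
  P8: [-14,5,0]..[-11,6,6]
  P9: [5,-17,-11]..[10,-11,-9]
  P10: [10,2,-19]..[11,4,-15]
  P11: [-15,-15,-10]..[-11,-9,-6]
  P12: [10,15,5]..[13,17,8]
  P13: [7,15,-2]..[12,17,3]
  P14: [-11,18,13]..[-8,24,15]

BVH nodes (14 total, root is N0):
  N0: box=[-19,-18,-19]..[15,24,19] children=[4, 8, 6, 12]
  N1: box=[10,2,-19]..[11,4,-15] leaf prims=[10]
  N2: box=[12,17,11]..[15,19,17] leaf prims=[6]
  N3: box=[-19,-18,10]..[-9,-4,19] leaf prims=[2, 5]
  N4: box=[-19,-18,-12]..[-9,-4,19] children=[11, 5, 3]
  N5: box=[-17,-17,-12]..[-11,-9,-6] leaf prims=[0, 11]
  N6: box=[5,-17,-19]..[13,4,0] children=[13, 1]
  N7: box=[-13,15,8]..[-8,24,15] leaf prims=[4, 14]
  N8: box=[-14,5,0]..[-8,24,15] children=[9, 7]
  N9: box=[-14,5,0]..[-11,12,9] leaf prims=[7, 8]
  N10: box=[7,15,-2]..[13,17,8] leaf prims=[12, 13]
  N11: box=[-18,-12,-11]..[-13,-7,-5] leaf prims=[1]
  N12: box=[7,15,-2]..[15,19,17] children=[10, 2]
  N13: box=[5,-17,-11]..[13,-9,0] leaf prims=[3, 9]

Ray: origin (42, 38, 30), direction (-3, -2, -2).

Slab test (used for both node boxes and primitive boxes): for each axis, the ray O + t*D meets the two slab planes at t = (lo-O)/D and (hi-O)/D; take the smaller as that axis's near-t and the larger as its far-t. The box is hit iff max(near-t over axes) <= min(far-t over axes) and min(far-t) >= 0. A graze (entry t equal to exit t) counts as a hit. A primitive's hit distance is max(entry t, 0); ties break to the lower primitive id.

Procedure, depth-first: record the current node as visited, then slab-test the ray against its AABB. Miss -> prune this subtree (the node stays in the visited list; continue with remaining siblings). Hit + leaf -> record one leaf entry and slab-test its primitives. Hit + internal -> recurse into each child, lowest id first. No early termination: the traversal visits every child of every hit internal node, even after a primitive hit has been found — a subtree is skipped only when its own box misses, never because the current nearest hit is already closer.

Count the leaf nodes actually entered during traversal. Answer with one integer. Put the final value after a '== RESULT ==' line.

Walk:
N0 x:[9,61/3] y:[7,28] z:[11/2,49/2] -> hit [9,61/3], descend [4, 6, 8, 12]
  N4 x:[17,61/3] y:[21,28] z:[11/2,21] -> miss, prune
  N6 x:[29/3,37/3] y:[17,55/2] z:[15,49/2] -> miss, prune
  N8 x:[50/3,56/3] y:[7,33/2] z:[15/2,15] -> miss, prune
  N12 x:[9,35/3] y:[19/2,23/2] z:[13/2,16] -> hit [19/2,23/2], descend [2, 10]
    N2 x:[9,10] y:[19/2,21/2] z:[13/2,19/2] -> hit [19/2,19/2] leaf, test {P6@t=19/2}
    N10 x:[29/3,35/3] y:[21/2,23/2] z:[11,16] -> hit [11,23/2] leaf, test {P12(miss), P13(miss)}

order=[0, 4, 6, 8, 12, 2, 10]  |boxes|=7  |leaves|=2  hit=P6

== RESULT ==
2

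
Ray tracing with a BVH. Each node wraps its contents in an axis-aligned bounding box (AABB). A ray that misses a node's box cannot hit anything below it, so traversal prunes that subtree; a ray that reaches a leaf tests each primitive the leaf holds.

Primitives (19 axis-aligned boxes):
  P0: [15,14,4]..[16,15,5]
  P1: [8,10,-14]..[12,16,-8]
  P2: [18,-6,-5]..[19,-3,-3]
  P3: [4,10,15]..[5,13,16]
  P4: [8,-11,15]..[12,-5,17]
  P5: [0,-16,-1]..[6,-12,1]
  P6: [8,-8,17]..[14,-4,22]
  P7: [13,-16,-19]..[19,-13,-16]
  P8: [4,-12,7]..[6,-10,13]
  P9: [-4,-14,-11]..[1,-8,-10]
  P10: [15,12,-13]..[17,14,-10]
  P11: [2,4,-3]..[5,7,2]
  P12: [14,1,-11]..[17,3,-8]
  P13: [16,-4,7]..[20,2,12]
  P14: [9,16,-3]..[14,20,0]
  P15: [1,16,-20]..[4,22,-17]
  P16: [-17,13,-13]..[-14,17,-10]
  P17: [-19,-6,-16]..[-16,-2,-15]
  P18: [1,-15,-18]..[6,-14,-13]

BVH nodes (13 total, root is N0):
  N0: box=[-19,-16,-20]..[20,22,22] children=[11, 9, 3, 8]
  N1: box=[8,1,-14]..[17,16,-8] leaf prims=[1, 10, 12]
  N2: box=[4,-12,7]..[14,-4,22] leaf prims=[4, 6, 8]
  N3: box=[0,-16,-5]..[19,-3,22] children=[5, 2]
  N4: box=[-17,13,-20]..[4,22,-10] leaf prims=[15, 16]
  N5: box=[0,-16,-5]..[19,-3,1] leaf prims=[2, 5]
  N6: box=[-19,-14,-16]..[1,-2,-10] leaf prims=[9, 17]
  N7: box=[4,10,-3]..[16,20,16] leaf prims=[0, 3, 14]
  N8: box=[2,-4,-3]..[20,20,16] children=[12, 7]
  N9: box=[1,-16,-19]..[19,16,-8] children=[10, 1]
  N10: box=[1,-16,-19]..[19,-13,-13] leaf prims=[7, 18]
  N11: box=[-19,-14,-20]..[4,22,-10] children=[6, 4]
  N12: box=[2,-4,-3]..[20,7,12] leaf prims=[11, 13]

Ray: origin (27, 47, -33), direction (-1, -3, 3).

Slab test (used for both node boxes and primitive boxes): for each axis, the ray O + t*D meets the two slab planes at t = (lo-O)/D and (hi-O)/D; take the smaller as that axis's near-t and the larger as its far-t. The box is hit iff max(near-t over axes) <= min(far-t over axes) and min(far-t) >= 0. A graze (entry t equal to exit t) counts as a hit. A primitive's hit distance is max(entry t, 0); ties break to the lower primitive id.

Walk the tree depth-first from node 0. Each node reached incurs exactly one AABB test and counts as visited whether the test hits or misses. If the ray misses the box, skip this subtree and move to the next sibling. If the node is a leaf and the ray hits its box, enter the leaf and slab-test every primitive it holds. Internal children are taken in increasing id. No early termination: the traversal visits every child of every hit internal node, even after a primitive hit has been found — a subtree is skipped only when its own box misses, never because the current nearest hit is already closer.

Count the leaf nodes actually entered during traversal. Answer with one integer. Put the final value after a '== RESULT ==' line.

Traverse from the root:
N0 x:[7,46] y:[25/3,21] z:[13/3,55/3] -> hit [25/3,55/3], descend [3, 8, 9, 11]
  N3 x:[8,27] y:[50/3,21] z:[28/3,55/3] -> hit [50/3,55/3], descend [2, 5]
    N2 x:[13,23] y:[17,59/3] z:[40/3,55/3] -> hit [17,55/3] leaf, test {P4(miss), P6@t=17, P8(miss)}
    N5 x:[8,27] y:[50/3,21] z:[28/3,34/3] -> miss, prune
  N8 x:[7,25] y:[9,17] z:[10,49/3] -> hit [10,49/3], descend [7, 12]
    N7 x:[11,23] y:[9,37/3] z:[10,49/3] -> hit [11,37/3] leaf, test {P0(miss), P3(miss), P14(miss)}
    N12 x:[7,25] y:[40/3,17] z:[10,15] -> hit [40/3,15] leaf, test {P11(miss), P13(miss)}
  N9 x:[8,26] y:[31/3,21] z:[14/3,25/3] -> miss, prune
  N11 x:[23,46] y:[25/3,61/3] z:[13/3,23/3] -> miss, prune

9 AABB tests over nodes [0, 3, 2, 5, 8, 7, 12, 9, 11]; 3 leaves entered; closest P6.

== RESULT ==
3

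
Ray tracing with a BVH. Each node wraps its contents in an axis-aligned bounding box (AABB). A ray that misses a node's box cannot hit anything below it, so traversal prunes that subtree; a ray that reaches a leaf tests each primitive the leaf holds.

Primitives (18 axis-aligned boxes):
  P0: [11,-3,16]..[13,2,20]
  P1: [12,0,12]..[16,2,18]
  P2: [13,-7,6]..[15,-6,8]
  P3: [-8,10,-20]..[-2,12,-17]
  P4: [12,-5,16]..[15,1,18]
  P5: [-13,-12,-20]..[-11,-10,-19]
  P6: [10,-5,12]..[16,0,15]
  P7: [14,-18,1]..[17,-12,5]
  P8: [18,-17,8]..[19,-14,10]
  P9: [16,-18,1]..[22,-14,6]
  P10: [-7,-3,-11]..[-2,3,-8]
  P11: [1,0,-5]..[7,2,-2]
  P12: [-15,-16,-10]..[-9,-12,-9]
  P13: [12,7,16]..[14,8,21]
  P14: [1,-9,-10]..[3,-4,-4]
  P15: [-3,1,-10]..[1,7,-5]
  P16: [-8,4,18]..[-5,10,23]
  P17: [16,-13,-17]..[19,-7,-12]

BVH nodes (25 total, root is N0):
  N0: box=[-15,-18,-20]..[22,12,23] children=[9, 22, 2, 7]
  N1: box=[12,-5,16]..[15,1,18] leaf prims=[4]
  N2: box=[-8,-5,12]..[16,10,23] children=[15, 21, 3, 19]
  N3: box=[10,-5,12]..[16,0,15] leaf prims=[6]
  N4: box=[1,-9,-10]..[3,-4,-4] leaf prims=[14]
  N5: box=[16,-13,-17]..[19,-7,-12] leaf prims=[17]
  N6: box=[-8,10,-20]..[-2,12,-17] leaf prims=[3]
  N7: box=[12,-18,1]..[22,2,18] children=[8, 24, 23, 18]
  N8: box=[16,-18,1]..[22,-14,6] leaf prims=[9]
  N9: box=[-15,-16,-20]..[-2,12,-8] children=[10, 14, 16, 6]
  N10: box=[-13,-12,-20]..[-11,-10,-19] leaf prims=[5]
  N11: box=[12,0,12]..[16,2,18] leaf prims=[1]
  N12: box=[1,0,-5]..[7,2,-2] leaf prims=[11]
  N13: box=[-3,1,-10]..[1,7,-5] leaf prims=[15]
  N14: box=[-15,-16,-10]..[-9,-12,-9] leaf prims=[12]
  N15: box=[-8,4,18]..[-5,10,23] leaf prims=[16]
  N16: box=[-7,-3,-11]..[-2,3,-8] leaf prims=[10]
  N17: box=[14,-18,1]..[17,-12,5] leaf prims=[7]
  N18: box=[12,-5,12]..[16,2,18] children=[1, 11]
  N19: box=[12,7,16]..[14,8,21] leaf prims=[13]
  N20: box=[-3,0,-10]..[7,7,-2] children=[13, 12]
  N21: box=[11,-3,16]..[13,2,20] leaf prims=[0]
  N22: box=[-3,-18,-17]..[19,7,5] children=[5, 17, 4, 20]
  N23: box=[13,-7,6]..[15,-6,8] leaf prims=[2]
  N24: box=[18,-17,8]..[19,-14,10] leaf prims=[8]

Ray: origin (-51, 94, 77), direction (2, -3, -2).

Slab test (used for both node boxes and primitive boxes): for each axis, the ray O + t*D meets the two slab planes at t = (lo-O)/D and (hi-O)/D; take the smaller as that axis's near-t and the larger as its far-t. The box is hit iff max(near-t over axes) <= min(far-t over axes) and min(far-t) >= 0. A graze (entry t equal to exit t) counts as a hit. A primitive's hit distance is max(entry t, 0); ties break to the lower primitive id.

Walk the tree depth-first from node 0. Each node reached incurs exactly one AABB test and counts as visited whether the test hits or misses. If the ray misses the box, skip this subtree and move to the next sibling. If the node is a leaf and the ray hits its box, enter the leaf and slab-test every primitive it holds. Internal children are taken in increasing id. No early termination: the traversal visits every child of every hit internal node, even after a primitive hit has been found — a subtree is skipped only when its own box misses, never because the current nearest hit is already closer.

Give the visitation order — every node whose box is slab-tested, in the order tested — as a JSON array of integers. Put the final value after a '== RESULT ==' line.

Trace the traversal:
N0 x:[18,73/2] y:[82/3,112/3] z:[27,97/2] -> hit [82/3,73/2], descend [2, 7, 9, 22]
  N2 x:[43/2,67/2] y:[28,33] z:[27,65/2] -> hit [28,65/2], descend [3, 15, 19, 21]
    N3 x:[61/2,67/2] y:[94/3,33] z:[31,65/2] -> hit [94/3,65/2] leaf, test {P6@t=94/3}
    N15 x:[43/2,23] y:[28,30] z:[27,59/2] -> miss, prune
    N19 x:[63/2,65/2] y:[86/3,29] z:[28,61/2] -> miss, prune
    N21 x:[31,32] y:[92/3,97/3] z:[57/2,61/2] -> miss, prune
  N7 x:[63/2,73/2] y:[92/3,112/3] z:[59/2,38] -> hit [63/2,73/2], descend [8, 18, 23, 24]
    N8 x:[67/2,73/2] y:[36,112/3] z:[71/2,38] -> hit [36,73/2] leaf, test {P9@t=36}
    N18 x:[63/2,67/2] y:[92/3,33] z:[59/2,65/2] -> hit [63/2,65/2], descend [1, 11]
      N1 x:[63/2,33] y:[31,33] z:[59/2,61/2] -> miss, prune
      N11 x:[63/2,67/2] y:[92/3,94/3] z:[59/2,65/2] -> miss, prune
    N23 x:[32,33] y:[100/3,101/3] z:[69/2,71/2] -> miss, prune
    N24 x:[69/2,35] y:[36,37] z:[67/2,69/2] -> miss, prune
  N9 x:[18,49/2] y:[82/3,110/3] z:[85/2,97/2] -> miss, prune
  N22 x:[24,35] y:[29,112/3] z:[36,47] -> miss, prune

order=[0, 2, 3, 15, 19, 21, 7, 8, 18, 1, 11, 23, 24, 9, 22]  |boxes|=15  |leaves|=2  hit=P6

== RESULT ==
[0, 2, 3, 15, 19, 21, 7, 8, 18, 1, 11, 23, 24, 9, 22]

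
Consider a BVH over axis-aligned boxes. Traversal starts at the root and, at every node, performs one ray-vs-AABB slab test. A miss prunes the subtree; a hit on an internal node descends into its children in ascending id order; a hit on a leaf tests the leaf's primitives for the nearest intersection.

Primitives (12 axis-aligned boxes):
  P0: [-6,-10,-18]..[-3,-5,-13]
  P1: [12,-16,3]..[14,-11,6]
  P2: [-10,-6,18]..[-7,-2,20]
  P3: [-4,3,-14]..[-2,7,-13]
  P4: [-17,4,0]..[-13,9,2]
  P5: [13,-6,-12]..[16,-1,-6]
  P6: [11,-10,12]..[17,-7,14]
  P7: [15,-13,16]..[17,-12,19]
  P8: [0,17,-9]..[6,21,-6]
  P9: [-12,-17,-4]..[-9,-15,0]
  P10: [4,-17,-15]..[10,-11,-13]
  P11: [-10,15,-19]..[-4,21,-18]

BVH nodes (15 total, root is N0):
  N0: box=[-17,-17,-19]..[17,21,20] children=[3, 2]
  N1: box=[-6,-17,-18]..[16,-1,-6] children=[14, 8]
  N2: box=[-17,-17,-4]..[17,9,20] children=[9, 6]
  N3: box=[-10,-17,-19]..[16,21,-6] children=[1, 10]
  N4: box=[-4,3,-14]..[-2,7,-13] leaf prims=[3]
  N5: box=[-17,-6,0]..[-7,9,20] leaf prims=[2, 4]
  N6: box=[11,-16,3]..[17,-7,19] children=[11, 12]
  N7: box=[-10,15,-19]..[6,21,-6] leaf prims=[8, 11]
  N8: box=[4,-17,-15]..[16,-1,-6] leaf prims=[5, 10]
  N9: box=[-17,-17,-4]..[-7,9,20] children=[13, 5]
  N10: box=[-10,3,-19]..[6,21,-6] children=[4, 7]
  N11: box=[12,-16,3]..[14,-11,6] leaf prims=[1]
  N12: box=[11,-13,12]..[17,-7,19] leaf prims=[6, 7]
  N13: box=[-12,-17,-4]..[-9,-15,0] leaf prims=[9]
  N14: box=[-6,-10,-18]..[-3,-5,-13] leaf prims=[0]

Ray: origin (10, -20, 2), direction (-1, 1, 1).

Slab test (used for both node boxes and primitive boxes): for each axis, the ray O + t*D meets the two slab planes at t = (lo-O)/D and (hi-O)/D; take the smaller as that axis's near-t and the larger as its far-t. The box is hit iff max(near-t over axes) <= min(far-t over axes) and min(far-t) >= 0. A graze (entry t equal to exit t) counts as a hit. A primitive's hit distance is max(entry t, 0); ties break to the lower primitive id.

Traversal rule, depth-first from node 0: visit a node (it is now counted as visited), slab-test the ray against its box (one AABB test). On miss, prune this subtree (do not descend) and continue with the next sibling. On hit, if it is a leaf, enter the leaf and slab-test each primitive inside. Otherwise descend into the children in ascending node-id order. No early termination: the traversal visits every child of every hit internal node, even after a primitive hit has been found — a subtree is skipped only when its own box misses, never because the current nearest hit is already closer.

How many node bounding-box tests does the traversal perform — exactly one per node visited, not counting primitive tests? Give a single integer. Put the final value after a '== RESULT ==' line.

Trace the traversal:
N0 x:[-7,27] y:[3,41] z:[-21,18] -> hit [3,18], descend [2, 3]
  N2 x:[-7,27] y:[3,29] z:[-6,18] -> hit [3,18], descend [6, 9]
    N6 x:[-7,-1] y:[4,13] z:[1,17] -> miss, prune
    N9 x:[17,27] y:[3,29] z:[-6,18] -> hit [17,18], descend [5, 13]
      N5 x:[17,27] y:[14,29] z:[-2,18] -> hit [17,18] leaf, test {P2@t=17, P4(miss)}
      N13 x:[19,22] y:[3,5] z:[-6,-2] -> miss, prune
  N3 x:[-6,20] y:[3,41] z:[-21,-8] -> miss, prune

order=[0, 2, 6, 9, 5, 13, 3]  |boxes|=7  |leaves|=1  hit=P2

== RESULT ==
7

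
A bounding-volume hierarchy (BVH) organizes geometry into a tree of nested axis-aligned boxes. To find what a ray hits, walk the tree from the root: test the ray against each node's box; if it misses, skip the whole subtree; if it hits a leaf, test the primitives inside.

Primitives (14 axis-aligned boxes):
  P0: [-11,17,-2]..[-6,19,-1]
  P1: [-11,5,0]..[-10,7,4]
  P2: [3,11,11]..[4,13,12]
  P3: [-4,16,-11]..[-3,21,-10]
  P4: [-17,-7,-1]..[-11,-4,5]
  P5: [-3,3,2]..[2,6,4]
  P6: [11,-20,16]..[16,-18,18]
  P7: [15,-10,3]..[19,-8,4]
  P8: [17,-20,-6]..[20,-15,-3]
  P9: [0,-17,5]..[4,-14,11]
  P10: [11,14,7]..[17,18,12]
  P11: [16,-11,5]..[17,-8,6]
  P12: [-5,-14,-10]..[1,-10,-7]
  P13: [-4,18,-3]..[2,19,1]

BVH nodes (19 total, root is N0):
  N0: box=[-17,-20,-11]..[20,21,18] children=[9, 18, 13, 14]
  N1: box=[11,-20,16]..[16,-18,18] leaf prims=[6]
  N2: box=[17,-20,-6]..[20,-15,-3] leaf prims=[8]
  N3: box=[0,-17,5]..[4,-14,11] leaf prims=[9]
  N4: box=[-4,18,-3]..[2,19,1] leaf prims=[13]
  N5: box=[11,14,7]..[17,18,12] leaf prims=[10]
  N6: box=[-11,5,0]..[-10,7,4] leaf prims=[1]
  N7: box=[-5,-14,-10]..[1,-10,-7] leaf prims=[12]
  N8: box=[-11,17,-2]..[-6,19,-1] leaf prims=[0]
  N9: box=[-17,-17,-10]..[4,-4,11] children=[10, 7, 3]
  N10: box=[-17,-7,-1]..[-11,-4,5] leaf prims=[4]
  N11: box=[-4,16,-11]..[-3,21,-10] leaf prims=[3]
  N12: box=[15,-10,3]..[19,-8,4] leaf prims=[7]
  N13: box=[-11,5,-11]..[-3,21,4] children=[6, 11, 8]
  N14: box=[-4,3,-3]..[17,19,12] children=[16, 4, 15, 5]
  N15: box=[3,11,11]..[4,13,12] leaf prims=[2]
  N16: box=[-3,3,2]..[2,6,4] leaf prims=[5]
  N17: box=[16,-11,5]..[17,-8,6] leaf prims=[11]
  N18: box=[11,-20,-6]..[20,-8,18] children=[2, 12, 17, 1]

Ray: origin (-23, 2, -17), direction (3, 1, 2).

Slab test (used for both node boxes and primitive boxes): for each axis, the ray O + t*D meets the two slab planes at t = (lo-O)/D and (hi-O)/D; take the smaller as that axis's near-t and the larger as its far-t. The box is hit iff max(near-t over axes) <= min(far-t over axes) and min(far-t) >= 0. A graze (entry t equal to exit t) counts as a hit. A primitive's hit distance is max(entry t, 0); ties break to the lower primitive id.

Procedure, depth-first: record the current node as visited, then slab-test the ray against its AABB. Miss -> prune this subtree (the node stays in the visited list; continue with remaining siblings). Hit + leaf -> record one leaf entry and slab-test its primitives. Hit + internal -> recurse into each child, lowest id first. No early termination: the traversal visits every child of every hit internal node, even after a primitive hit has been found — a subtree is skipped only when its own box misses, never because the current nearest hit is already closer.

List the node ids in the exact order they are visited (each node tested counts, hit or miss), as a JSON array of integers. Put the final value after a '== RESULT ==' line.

Walk:
N0 x:[2,43/3] y:[-22,19] z:[3,35/2] -> hit [3,43/3], descend [9, 13, 14, 18]
  N9 x:[2,9] y:[-19,-6] z:[7/2,14] -> miss, prune
  N13 x:[4,20/3] y:[3,19] z:[3,21/2] -> hit [4,20/3], descend [6, 8, 11]
    N6 x:[4,13/3] y:[3,5] z:[17/2,21/2] -> miss, prune
    N8 x:[4,17/3] y:[15,17] z:[15/2,8] -> miss, prune
    N11 x:[19/3,20/3] y:[14,19] z:[3,7/2] -> miss, prune
  N14 x:[19/3,40/3] y:[1,17] z:[7,29/2] -> hit [7,40/3], descend [4, 5, 15, 16]
    N4 x:[19/3,25/3] y:[16,17] z:[7,9] -> miss, prune
    N5 x:[34/3,40/3] y:[12,16] z:[12,29/2] -> hit [12,40/3] leaf, test {P10@t=12}
    N15 x:[26/3,9] y:[9,11] z:[14,29/2] -> miss, prune
    N16 x:[20/3,25/3] y:[1,4] z:[19/2,21/2] -> miss, prune
  N18 x:[34/3,43/3] y:[-22,-10] z:[11/2,35/2] -> miss, prune

Summary -> nodes [0, 9, 13, 6, 8, 11, 14, 4, 5, 15, 16, 18]; box-tests=12; leaf-entries=1; first=P10

== RESULT ==
[0, 9, 13, 6, 8, 11, 14, 4, 5, 15, 16, 18]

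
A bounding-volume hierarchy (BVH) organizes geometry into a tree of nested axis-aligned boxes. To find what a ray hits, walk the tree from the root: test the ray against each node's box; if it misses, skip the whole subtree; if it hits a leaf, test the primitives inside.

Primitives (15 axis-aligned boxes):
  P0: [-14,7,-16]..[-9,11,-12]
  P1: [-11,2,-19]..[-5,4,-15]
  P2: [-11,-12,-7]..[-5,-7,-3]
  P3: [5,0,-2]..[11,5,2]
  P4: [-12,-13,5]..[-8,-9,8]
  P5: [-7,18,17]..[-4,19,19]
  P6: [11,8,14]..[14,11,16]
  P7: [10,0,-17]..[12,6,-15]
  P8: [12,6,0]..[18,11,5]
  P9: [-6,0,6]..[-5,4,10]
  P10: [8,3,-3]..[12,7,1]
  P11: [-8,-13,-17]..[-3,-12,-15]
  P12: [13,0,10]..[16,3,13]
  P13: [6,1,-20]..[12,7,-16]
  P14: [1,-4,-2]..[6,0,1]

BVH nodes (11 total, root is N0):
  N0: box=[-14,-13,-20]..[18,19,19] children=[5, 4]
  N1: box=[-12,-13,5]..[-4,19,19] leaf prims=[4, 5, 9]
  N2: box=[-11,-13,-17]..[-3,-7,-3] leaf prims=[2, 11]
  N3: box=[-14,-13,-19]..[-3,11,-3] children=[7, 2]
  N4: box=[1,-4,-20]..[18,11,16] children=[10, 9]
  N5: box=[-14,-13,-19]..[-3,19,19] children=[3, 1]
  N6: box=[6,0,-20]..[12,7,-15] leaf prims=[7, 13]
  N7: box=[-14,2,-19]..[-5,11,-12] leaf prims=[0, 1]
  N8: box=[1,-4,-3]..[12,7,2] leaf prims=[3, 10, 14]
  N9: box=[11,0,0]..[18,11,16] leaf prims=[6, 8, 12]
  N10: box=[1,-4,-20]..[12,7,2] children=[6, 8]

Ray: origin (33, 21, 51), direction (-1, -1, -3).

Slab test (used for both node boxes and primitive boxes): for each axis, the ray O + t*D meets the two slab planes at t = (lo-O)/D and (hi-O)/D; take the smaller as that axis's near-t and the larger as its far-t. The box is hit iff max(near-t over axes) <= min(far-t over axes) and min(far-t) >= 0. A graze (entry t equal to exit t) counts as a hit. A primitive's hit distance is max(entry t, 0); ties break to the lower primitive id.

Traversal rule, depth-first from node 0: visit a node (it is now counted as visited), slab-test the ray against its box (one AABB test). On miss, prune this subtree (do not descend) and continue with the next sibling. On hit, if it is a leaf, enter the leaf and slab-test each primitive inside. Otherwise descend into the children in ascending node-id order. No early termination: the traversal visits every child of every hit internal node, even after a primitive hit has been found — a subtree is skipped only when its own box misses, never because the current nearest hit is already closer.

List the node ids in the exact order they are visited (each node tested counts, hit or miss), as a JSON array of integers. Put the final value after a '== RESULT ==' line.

Walk:
N0 x:[15,47] y:[2,34] z:[32/3,71/3] -> hit [15,71/3], descend [4, 5]
  N4 x:[15,32] y:[10,25] z:[35/3,71/3] -> hit [15,71/3], descend [9, 10]
    N9 x:[15,22] y:[10,21] z:[35/3,17] -> hit [15,17] leaf, test {P6(miss), P8(miss), P12(miss)}
    N10 x:[21,32] y:[14,25] z:[49/3,71/3] -> hit [21,71/3], descend [6, 8]
      N6 x:[21,27] y:[14,21] z:[22,71/3] -> miss, prune
      N8 x:[21,32] y:[14,25] z:[49/3,18] -> miss, prune
  N5 x:[36,47] y:[2,34] z:[32/3,70/3] -> miss, prune

Visited [0, 4, 9, 10, 6, 8, 5]. Tests: 7 box, 1 leaf. Nearest: miss.

== RESULT ==
[0, 4, 9, 10, 6, 8, 5]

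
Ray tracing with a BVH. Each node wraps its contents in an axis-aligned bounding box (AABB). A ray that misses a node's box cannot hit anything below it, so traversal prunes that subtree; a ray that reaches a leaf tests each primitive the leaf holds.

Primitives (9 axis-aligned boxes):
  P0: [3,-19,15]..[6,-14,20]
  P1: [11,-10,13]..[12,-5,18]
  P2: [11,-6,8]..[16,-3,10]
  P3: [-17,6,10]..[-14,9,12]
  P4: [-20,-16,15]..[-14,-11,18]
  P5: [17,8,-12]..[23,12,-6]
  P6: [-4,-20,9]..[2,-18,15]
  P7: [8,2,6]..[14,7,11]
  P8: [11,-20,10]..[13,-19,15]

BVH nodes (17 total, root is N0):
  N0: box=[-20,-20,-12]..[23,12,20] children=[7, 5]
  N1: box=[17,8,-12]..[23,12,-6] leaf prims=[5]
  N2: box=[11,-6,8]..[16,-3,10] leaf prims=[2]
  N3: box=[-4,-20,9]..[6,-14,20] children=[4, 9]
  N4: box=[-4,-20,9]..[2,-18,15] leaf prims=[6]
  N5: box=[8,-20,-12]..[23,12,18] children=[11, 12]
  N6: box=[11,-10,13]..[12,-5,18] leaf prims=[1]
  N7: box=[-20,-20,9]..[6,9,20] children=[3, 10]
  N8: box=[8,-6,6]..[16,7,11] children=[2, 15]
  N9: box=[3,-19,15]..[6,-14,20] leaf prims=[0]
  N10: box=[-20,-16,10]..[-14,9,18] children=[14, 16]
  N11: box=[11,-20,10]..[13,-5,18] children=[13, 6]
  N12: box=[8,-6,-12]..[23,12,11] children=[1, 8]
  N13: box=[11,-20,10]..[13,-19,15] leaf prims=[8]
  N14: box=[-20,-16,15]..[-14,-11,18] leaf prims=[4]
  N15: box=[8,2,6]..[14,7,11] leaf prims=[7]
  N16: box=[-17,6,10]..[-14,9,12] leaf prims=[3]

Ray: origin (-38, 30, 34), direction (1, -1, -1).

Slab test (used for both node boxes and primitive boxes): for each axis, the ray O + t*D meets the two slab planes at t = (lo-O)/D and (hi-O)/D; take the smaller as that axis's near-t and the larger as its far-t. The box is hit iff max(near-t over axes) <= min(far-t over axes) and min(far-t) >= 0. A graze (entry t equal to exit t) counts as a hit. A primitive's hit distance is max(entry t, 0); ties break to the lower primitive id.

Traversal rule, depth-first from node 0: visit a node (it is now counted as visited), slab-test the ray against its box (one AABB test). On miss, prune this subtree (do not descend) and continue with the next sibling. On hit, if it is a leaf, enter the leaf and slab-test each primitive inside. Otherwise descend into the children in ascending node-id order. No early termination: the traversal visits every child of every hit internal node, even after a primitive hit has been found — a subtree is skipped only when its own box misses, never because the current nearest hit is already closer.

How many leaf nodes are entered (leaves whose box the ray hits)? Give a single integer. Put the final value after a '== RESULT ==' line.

Trace the traversal:
N0 x:[18,61] y:[18,50] z:[14,46] -> hit [18,46], descend [5, 7]
  N5 x:[46,61] y:[18,50] z:[16,46] -> hit [46,46], descend [11, 12]
    N11 x:[49,51] y:[35,50] z:[16,24] -> miss, prune
    N12 x:[46,61] y:[18,36] z:[23,46] -> miss, prune
  N7 x:[18,44] y:[21,50] z:[14,25] -> hit [21,25], descend [3, 10]
    N3 x:[34,44] y:[44,50] z:[14,25] -> miss, prune
    N10 x:[18,24] y:[21,46] z:[16,24] -> hit [21,24], descend [14, 16]
      N14 x:[18,24] y:[41,46] z:[16,19] -> miss, prune
      N16 x:[21,24] y:[21,24] z:[22,24] -> hit [22,24] leaf, test {P3@t=22}

Summary -> nodes [0, 5, 11, 12, 7, 3, 10, 14, 16]; box-tests=9; leaf-entries=1; first=P3

== RESULT ==
1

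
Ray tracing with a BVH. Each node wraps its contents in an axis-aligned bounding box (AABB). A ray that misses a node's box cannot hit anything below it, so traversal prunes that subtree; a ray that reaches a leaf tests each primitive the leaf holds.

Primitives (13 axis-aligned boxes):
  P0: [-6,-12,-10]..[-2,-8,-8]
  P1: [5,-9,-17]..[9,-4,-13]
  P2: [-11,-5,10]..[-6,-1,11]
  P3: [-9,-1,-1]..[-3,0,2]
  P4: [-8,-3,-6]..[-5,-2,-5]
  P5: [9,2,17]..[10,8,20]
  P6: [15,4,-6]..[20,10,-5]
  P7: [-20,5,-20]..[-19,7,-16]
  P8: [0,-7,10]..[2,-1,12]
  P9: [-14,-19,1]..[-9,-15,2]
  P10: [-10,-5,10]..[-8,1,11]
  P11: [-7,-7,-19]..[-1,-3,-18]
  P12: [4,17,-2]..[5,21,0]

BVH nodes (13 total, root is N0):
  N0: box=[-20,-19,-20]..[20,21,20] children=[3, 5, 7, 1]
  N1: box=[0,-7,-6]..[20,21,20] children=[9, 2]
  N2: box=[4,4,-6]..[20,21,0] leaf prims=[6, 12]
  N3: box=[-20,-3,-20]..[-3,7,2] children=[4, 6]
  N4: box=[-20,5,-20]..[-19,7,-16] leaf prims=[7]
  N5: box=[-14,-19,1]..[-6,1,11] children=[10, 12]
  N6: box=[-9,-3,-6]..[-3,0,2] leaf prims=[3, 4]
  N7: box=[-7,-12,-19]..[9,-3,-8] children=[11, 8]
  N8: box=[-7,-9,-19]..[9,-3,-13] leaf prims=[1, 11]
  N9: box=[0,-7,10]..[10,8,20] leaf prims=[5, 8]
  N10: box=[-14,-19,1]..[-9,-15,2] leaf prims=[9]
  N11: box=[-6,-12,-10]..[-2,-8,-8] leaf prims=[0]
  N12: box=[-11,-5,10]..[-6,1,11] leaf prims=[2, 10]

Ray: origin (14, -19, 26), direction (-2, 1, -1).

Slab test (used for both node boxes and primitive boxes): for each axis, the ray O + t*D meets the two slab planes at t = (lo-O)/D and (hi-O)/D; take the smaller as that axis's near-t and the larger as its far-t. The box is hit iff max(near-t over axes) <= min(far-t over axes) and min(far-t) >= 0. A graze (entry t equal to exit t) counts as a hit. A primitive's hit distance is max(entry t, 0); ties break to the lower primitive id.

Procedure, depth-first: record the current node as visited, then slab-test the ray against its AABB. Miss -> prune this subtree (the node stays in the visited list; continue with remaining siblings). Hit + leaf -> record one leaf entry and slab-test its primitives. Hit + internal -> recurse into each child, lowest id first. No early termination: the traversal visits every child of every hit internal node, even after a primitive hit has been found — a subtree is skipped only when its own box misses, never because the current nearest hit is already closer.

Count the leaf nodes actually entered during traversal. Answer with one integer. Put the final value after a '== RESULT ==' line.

Trace the traversal:
N0 x:[-3,17] y:[0,40] z:[6,46] -> hit [6,17], descend [1, 3, 5, 7]
  N1 x:[-3,7] y:[12,40] z:[6,32] -> miss, prune
  N3 x:[17/2,17] y:[16,26] z:[24,46] -> miss, prune
  N5 x:[10,14] y:[0,20] z:[15,25] -> miss, prune
  N7 x:[5/2,21/2] y:[7,16] z:[34,45] -> miss, prune

Visited [0, 1, 3, 5, 7]. Tests: 5 box, 0 leaf. Nearest: miss.

== RESULT ==
0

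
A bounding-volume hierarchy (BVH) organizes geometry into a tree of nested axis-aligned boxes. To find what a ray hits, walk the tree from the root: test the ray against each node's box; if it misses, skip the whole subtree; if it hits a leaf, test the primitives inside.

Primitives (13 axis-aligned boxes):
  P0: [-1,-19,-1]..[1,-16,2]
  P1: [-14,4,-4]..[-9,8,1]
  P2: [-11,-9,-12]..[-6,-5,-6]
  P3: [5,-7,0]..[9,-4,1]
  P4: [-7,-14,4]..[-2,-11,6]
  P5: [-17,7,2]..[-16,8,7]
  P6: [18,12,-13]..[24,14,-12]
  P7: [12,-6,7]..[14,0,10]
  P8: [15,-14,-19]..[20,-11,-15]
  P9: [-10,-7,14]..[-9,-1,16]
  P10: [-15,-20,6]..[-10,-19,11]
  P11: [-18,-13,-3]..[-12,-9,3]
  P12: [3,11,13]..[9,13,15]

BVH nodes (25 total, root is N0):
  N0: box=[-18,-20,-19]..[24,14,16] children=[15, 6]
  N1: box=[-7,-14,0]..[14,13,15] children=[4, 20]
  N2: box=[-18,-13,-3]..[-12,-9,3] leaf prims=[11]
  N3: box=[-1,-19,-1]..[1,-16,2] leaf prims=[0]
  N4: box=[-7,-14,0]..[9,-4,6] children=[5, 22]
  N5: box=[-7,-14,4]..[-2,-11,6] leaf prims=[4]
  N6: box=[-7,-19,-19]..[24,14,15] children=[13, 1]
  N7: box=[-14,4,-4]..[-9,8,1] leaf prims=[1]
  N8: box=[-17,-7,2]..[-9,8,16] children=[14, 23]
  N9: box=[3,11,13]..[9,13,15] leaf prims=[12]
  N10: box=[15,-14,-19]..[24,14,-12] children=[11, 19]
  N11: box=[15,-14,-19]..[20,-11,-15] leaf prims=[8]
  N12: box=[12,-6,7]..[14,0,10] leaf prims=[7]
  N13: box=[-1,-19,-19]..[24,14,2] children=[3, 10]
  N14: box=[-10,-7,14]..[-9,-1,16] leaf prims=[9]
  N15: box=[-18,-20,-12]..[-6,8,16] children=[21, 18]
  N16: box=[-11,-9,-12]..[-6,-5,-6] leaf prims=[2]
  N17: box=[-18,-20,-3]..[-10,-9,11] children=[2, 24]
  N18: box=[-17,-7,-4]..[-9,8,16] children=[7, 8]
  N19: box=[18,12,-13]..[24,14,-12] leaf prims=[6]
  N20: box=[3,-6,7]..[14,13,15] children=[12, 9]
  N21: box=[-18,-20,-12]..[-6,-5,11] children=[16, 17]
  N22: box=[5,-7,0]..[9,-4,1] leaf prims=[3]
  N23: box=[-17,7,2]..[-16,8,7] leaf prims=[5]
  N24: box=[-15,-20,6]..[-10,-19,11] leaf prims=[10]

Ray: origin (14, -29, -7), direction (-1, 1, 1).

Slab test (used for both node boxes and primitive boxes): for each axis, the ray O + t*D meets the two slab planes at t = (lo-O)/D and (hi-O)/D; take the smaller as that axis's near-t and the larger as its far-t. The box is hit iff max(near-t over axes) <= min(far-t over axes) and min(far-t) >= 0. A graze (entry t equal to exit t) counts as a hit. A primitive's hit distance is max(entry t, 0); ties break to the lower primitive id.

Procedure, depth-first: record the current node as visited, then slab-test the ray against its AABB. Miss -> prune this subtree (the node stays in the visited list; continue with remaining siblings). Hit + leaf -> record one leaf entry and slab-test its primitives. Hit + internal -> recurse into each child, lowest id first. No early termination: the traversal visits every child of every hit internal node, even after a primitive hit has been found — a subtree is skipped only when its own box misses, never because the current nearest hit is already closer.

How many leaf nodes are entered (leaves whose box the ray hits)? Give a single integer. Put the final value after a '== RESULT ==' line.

Trace the traversal:
N0 x:[-10,32] y:[9,43] z:[-12,23] -> hit [9,23], descend [6, 15]
  N6 x:[-10,21] y:[10,43] z:[-12,22] -> hit [10,21], descend [1, 13]
    N1 x:[0,21] y:[15,42] z:[7,22] -> hit [15,21], descend [4, 20]
      N4 x:[5,21] y:[15,25] z:[7,13] -> miss, prune
      N20 x:[0,11] y:[23,42] z:[14,22] -> miss, prune
    N13 x:[-10,15] y:[10,43] z:[-12,9] -> miss, prune
  N15 x:[20,32] y:[9,37] z:[-5,23] -> hit [20,23], descend [18, 21]
    N18 x:[23,31] y:[22,37] z:[3,23] -> hit [23,23], descend [7, 8]
      N7 x:[23,28] y:[33,37] z:[3,8] -> miss, prune
      N8 x:[23,31] y:[22,37] z:[9,23] -> hit [23,23], descend [14, 23]
        N14 x:[23,24] y:[22,28] z:[21,23] -> hit [23,23] leaf, test {P9@t=23}
        N23 x:[30,31] y:[36,37] z:[9,14] -> miss, prune
    N21 x:[20,32] y:[9,24] z:[-5,18] -> miss, prune

13 AABB tests over nodes [0, 6, 1, 4, 20, 13, 15, 18, 7, 8, 14, 23, 21]; 1 leaf entered; closest P9.

== RESULT ==
1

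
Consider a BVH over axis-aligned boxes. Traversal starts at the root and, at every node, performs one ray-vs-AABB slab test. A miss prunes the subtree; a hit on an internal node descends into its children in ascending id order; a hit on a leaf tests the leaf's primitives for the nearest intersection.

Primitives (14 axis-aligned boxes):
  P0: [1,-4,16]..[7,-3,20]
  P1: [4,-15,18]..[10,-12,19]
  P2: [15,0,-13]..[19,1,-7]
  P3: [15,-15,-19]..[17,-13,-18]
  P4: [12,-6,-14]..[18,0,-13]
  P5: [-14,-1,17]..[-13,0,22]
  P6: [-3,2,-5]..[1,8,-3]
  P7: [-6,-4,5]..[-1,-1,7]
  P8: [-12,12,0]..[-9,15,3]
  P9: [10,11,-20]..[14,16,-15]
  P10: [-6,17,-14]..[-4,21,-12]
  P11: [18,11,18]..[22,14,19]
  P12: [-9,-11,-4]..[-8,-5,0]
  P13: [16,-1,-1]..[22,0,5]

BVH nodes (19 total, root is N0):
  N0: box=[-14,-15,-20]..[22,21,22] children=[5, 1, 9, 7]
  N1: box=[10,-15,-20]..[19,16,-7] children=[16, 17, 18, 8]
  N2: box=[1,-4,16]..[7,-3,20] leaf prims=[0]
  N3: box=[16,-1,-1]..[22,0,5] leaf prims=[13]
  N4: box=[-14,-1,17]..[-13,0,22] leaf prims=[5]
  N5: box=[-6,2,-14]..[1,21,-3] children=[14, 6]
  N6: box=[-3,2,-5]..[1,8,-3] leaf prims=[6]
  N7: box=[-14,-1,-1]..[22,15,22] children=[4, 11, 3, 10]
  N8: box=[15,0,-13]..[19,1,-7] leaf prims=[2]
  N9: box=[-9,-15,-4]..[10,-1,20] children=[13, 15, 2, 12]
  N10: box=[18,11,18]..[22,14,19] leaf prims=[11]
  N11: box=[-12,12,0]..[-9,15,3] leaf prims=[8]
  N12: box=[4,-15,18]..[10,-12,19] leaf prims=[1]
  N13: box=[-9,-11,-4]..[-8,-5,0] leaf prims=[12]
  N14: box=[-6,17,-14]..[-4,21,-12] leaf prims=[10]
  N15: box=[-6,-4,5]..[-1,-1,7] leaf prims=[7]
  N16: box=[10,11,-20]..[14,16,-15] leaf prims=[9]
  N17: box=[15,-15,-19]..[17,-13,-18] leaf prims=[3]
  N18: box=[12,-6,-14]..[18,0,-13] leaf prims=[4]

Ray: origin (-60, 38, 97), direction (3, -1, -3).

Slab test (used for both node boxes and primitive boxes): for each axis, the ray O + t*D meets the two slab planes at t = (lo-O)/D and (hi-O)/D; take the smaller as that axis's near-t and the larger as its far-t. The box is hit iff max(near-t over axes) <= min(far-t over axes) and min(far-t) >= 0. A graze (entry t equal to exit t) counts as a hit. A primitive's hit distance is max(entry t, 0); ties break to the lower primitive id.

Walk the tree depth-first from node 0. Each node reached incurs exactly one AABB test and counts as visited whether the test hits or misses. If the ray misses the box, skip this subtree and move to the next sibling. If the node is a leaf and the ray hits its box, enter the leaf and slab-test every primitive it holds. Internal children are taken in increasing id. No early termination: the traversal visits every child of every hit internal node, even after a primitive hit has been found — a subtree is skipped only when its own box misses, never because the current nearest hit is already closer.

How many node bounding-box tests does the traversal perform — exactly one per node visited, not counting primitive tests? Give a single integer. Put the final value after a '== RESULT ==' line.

Trace the traversal:
N0 x:[46/3,82/3] y:[17,53] z:[25,39] -> hit [25,82/3], descend [1, 5, 7, 9]
  N1 x:[70/3,79/3] y:[22,53] z:[104/3,39] -> miss, prune
  N5 x:[18,61/3] y:[17,36] z:[100/3,37] -> miss, prune
  N7 x:[46/3,82/3] y:[23,39] z:[25,98/3] -> hit [25,82/3], descend [3, 4, 10, 11]
    N3 x:[76/3,82/3] y:[38,39] z:[92/3,98/3] -> miss, prune
    N4 x:[46/3,47/3] y:[38,39] z:[25,80/3] -> miss, prune
    N10 x:[26,82/3] y:[24,27] z:[26,79/3] -> hit [26,79/3] leaf, test {P11@t=26}
    N11 x:[16,17] y:[23,26] z:[94/3,97/3] -> miss, prune
  N9 x:[17,70/3] y:[39,53] z:[77/3,101/3] -> miss, prune

Visited [0, 1, 5, 7, 3, 4, 10, 11, 9]. Tests: 9 box, 1 leaf. Nearest: P11.

== RESULT ==
9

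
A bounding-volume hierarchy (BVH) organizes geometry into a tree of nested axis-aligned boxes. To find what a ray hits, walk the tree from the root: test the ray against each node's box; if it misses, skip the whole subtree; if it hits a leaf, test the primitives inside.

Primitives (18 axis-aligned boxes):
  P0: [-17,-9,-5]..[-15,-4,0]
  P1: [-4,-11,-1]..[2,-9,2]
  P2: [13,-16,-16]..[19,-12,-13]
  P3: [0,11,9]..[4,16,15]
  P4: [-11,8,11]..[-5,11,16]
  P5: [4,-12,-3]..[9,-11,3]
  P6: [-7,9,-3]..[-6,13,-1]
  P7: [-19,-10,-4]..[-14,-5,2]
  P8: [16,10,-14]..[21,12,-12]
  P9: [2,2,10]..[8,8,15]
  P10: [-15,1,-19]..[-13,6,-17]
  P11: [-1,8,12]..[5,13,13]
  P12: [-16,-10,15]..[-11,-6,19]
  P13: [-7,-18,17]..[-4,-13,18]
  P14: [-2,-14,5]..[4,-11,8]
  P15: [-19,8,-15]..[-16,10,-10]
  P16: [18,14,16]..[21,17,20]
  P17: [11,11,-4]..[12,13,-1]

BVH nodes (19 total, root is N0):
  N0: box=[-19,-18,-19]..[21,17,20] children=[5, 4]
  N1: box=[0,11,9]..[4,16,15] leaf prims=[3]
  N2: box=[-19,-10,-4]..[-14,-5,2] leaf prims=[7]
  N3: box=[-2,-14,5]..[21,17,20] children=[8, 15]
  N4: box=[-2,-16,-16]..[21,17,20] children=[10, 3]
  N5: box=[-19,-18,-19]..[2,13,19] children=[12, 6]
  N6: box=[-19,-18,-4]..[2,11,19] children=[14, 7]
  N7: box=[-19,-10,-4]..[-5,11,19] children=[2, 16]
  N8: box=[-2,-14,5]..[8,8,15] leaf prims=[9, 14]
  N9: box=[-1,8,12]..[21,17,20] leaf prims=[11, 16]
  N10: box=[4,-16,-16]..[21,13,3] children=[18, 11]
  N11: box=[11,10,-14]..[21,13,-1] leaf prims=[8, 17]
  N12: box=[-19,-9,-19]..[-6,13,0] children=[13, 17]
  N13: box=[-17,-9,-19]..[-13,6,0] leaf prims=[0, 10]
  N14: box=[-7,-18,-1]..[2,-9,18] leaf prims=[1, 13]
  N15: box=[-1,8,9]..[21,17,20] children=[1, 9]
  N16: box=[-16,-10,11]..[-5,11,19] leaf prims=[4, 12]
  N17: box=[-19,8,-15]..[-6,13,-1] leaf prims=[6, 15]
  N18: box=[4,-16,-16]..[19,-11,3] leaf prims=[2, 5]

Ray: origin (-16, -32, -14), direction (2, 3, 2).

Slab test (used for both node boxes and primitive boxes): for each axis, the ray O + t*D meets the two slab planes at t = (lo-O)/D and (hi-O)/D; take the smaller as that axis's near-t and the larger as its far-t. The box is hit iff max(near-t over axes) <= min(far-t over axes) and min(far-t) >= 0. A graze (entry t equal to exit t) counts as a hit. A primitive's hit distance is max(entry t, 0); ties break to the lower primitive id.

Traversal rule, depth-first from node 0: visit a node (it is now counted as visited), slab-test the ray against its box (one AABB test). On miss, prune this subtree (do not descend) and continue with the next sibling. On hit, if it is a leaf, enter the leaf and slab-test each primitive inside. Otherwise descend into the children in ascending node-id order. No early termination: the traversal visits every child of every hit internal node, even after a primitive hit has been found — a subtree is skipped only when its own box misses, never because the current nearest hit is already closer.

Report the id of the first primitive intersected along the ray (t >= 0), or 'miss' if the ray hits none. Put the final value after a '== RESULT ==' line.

Traverse from the root:
N0 x:[-3/2,37/2] y:[14/3,49/3] z:[-5/2,17] -> hit [14/3,49/3], descend [4, 5]
  N4 x:[7,37/2] y:[16/3,49/3] z:[-1,17] -> hit [7,49/3], descend [3, 10]
    N3 x:[7,37/2] y:[6,49/3] z:[19/2,17] -> hit [19/2,49/3], descend [8, 15]
      N8 x:[7,12] y:[6,40/3] z:[19/2,29/2] -> hit [19/2,12] leaf, test {P9@t=12, P14(miss)}
      N15 x:[15/2,37/2] y:[40/3,49/3] z:[23/2,17] -> hit [40/3,49/3], descend [1, 9]
        N1 x:[8,10] y:[43/3,16] z:[23/2,29/2] -> miss, prune
        N9 x:[15/2,37/2] y:[40/3,49/3] z:[13,17] -> hit [40/3,49/3] leaf, test {P11(miss), P16(miss)}
    N10 x:[10,37/2] y:[16/3,15] z:[-1,17/2] -> miss, prune
  N5 x:[-3/2,9] y:[14/3,15] z:[-5/2,33/2] -> hit [14/3,9], descend [6, 12]
    N6 x:[-3/2,9] y:[14/3,43/3] z:[5,33/2] -> hit [5,9], descend [7, 14]
      N7 x:[-3/2,11/2] y:[22/3,43/3] z:[5,33/2] -> miss, prune
      N14 x:[9/2,9] y:[14/3,23/3] z:[13/2,16] -> hit [13/2,23/3] leaf, test {P1@t=7, P13(miss)}
    N12 x:[-3/2,5] y:[23/3,15] z:[-5/2,7] -> miss, prune

13 AABB tests over nodes [0, 4, 3, 8, 15, 1, 9, 10, 5, 6, 7, 14, 12]; 3 leaves entered; closest P1.

== RESULT ==
1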